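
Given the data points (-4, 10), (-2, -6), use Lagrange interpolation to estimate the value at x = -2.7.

Lagrange interpolation formula:
P(x) = Σ yᵢ × Lᵢ(x)
where Lᵢ(x) = Π_{j≠i} (x - xⱼ)/(xᵢ - xⱼ)

L_0(-2.7) = (-2.7 - (-2))/(-4 - (-2)) = 0.350000
L_1(-2.7) = (-2.7 - (-4))/(-2 - (-4)) = 0.650000

P(-2.7) = 10×L_0(-2.7) + (-6)×L_1(-2.7)
P(-2.7) = -0.400000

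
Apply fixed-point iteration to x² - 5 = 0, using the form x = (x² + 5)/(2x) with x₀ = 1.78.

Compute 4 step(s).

Equation: x² - 5 = 0
Fixed-point form: x = (x² + 5)/(2x)
x₀ = 1.78

x_1 = g(1.780000) = 2.294494
x_2 = g(2.294494) = 2.236812
x_3 = g(2.236812) = 2.236068
x_4 = g(2.236068) = 2.236068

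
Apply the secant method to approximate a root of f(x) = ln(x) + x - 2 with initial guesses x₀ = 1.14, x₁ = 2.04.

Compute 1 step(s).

f(x) = ln(x) + x - 2
x₀ = 1.14, x₁ = 2.04

Secant formula: x_{n+1} = x_n - f(x_n)(x_n - x_{n-1})/(f(x_n) - f(x_{n-1}))

Iteration 1:
  f(1.140000) = -0.728972
  f(2.040000) = 0.752950
  x_2 = 2.040000 - 0.752950×(2.040000 - 1.140000)/(0.752950 - (-0.728972))
       = 1.582719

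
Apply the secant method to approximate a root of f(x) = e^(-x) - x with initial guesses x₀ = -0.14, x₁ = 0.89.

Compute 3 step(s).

f(x) = e^(-x) - x
x₀ = -0.14, x₁ = 0.89

Secant formula: x_{n+1} = x_n - f(x_n)(x_n - x_{n-1})/(f(x_n) - f(x_{n-1}))

Iteration 1:
  f(-0.140000) = 1.290274
  f(0.890000) = -0.479344
  x_2 = 0.890000 - (-0.479344)×(0.890000 - (-0.140000))/(-0.479344 - 1.290274)
       = 0.610999
Iteration 2:
  f(0.890000) = -0.479344
  f(0.610999) = -0.068191
  x_3 = 0.610999 - (-0.068191)×(0.610999 - 0.890000)/(-0.068191 - (-0.479344))
       = 0.564726
Iteration 3:
  f(0.610999) = -0.068191
  f(0.564726) = 0.003790
  x_4 = 0.564726 - 0.003790×(0.564726 - 0.610999)/(0.003790 - (-0.068191))
       = 0.567162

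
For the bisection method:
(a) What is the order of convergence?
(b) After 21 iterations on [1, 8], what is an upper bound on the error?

(a) Bisection has linear (order 1) convergence; the error is halved each step.

(b) Error bound = (b-a)/2^n = (8 - 1)/2^{21}
    = 7/2^{21}

(a) 1 (linear); (b) error ≤ 3.34e-06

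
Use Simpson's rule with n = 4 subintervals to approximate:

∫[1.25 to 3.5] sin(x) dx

f(x) = sin(x)
a = 1.25, b = 3.5, n = 4
h = (b - a)/n = 0.562500

Simpson's rule: (h/3)[f(x₀) + 4f(x₁) + 2f(x₂) + ... + f(xₙ)]

x_0 = 1.2500, f(x_0) = 0.948985, coefficient = 1
x_1 = 1.8125, f(x_1) = 0.970932, coefficient = 4
x_2 = 2.3750, f(x_2) = 0.693685, coefficient = 2
x_3 = 2.9375, f(x_3) = 0.202679, coefficient = 4
x_4 = 3.5000, f(x_4) = -0.350783, coefficient = 1

I ≈ (0.562500/3) × 6.680013 = 1.252502
Exact value: 1.251779
Error: 0.000723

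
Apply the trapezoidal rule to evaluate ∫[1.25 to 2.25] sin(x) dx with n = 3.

f(x) = sin(x)
a = 1.25, b = 2.25, n = 3
h = (b - a)/n = 0.333333

Trapezoidal rule: (h/2)[f(x₀) + 2f(x₁) + 2f(x₂) + ... + f(xₙ)]

x_0 = 1.2500, f(x_0) = 0.948985, coefficient = 1
x_1 = 1.5833, f(x_1) = 0.999921, coefficient = 2
x_2 = 1.9167, f(x_2) = 0.940781, coefficient = 2
x_3 = 2.2500, f(x_3) = 0.778073, coefficient = 1

I ≈ (0.333333/2) × 5.608462 = 0.934744
Exact value: 0.943496
Error: 0.008752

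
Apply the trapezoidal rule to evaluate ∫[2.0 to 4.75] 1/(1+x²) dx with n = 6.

f(x) = 1/(1+x²)
a = 2.0, b = 4.75, n = 6
h = (b - a)/n = 0.458333

Trapezoidal rule: (h/2)[f(x₀) + 2f(x₁) + 2f(x₂) + ... + f(xₙ)]

x_0 = 2.0000, f(x_0) = 0.200000, coefficient = 1
x_1 = 2.4583, f(x_1) = 0.141977, coefficient = 2
x_2 = 2.9167, f(x_2) = 0.105186, coefficient = 2
x_3 = 3.3750, f(x_3) = 0.080706, coefficient = 2
x_4 = 3.8333, f(x_4) = 0.063717, coefficient = 2
x_5 = 4.2917, f(x_5) = 0.051498, coefficient = 2
x_6 = 4.7500, f(x_6) = 0.042440, coefficient = 1

I ≈ (0.458333/2) × 1.128608 = 0.258639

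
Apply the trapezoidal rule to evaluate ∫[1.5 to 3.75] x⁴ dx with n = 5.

f(x) = x⁴
a = 1.5, b = 3.75, n = 5
h = (b - a)/n = 0.450000

Trapezoidal rule: (h/2)[f(x₀) + 2f(x₁) + 2f(x₂) + ... + f(xₙ)]

x_0 = 1.5000, f(x_0) = 5.062500, coefficient = 1
x_1 = 1.9500, f(x_1) = 14.459006, coefficient = 2
x_2 = 2.4000, f(x_2) = 33.177600, coefficient = 2
x_3 = 2.8500, f(x_3) = 65.975006, coefficient = 2
x_4 = 3.3000, f(x_4) = 118.592100, coefficient = 2
x_5 = 3.7500, f(x_5) = 197.753906, coefficient = 1

I ≈ (0.450000/2) × 667.223831 = 150.125362
Exact value: 146.796680
Error: 3.328682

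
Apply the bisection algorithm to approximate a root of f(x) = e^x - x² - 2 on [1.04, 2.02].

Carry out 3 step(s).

f(x) = e^x - x² - 2
Initial interval: [1.04, 2.02]

Iteration 1:
  c_1 = (1.040000 + 2.020000)/2 = 1.530000
  f(c_1) = f(1.530000) = 0.277277
  f(a) × f(c) < 0, new interval: [1.040000, 1.530000]
Iteration 2:
  c_2 = (1.040000 + 1.530000)/2 = 1.285000
  f(c_2) = f(1.285000) = -0.036557
  f(a) × f(c) ≥ 0, new interval: [1.285000, 1.530000]
Iteration 3:
  c_3 = (1.285000 + 1.530000)/2 = 1.407500
  f(c_3) = f(1.407500) = 0.104672
  f(a) × f(c) < 0, new interval: [1.285000, 1.407500]

After 3 iteration(s), the approximation is c_3 = 1.407500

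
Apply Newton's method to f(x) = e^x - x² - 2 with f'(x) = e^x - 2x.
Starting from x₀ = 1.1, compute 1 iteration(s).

f(x) = e^x - x² - 2
f'(x) = e^x - 2x
x₀ = 1.1

Newton-Raphson formula: x_{n+1} = x_n - f(x_n)/f'(x_n)

Iteration 1:
  f(1.100000) = -0.205834
  f'(1.100000) = 0.804166
  x_1 = 1.100000 - (-0.205834)/0.804166 = 1.355960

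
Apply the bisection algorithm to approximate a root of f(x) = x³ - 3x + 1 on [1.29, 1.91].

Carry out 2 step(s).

f(x) = x³ - 3x + 1
Initial interval: [1.29, 1.91]

Iteration 1:
  c_1 = (1.290000 + 1.910000)/2 = 1.600000
  f(c_1) = f(1.600000) = 0.296000
  f(a) × f(c) < 0, new interval: [1.290000, 1.600000]
Iteration 2:
  c_2 = (1.290000 + 1.600000)/2 = 1.445000
  f(c_2) = f(1.445000) = -0.317804
  f(a) × f(c) ≥ 0, new interval: [1.445000, 1.600000]

After 2 iteration(s), the approximation is c_2 = 1.445000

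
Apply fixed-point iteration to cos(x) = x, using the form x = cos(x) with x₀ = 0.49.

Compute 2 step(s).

Equation: cos(x) = x
Fixed-point form: x = cos(x)
x₀ = 0.49

x_1 = g(0.490000) = 0.882333
x_2 = g(0.882333) = 0.635351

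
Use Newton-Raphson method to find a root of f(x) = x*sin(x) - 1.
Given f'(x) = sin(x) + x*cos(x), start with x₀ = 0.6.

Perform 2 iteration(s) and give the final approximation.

f(x) = x*sin(x) - 1
f'(x) = sin(x) + x*cos(x)
x₀ = 0.6

Newton-Raphson formula: x_{n+1} = x_n - f(x_n)/f'(x_n)

Iteration 1:
  f(0.600000) = -0.661215
  f'(0.600000) = 1.059844
  x_1 = 0.600000 - (-0.661215)/1.059844 = 1.223879
Iteration 2:
  f(1.223879) = 0.150967
  f'(1.223879) = 1.356545
  x_2 = 1.223879 - 0.150967/1.356545 = 1.112591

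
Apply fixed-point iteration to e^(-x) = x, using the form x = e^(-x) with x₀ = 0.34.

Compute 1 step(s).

Equation: e^(-x) = x
Fixed-point form: x = e^(-x)
x₀ = 0.34

x_1 = g(0.340000) = 0.711770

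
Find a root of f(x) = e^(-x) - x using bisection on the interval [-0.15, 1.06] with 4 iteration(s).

f(x) = e^(-x) - x
Initial interval: [-0.15, 1.06]

Iteration 1:
  c_1 = (-0.150000 + 1.060000)/2 = 0.455000
  f(c_1) = f(0.455000) = 0.179448
  f(a) × f(c) ≥ 0, new interval: [0.455000, 1.060000]
Iteration 2:
  c_2 = (0.455000 + 1.060000)/2 = 0.757500
  f(c_2) = f(0.757500) = -0.288663
  f(a) × f(c) < 0, new interval: [0.455000, 0.757500]
Iteration 3:
  c_3 = (0.455000 + 0.757500)/2 = 0.606250
  f(c_3) = f(0.606250) = -0.060858
  f(a) × f(c) < 0, new interval: [0.455000, 0.606250]
Iteration 4:
  c_4 = (0.455000 + 0.606250)/2 = 0.530625
  f(c_4) = f(0.530625) = 0.057612
  f(a) × f(c) ≥ 0, new interval: [0.530625, 0.606250]

After 4 iteration(s), the approximation is c_4 = 0.530625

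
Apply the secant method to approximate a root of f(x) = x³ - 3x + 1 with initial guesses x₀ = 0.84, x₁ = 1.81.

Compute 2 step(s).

f(x) = x³ - 3x + 1
x₀ = 0.84, x₁ = 1.81

Secant formula: x_{n+1} = x_n - f(x_n)(x_n - x_{n-1})/(f(x_n) - f(x_{n-1}))

Iteration 1:
  f(0.840000) = -0.927296
  f(1.810000) = 1.499741
  x_2 = 1.810000 - 1.499741×(1.810000 - 0.840000)/(1.499741 - (-0.927296))
       = 1.210607
Iteration 2:
  f(1.810000) = 1.499741
  f(1.210607) = -0.857592
  x_3 = 1.210607 - (-0.857592)×(1.210607 - 1.810000)/(-0.857592 - 1.499741)
       = 1.428665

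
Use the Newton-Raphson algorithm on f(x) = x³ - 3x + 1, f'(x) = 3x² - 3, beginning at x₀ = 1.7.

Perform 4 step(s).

f(x) = x³ - 3x + 1
f'(x) = 3x² - 3
x₀ = 1.7

Newton-Raphson formula: x_{n+1} = x_n - f(x_n)/f'(x_n)

Iteration 1:
  f(1.700000) = 0.813000
  f'(1.700000) = 5.670000
  x_1 = 1.700000 - 0.813000/5.670000 = 1.556614
Iteration 2:
  f(1.556614) = 0.101906
  f'(1.556614) = 4.269139
  x_2 = 1.556614 - 0.101906/4.269139 = 1.532743
Iteration 3:
  f(1.532743) = 0.002647
  f'(1.532743) = 4.047907
  x_3 = 1.532743 - 0.002647/4.047907 = 1.532089
Iteration 4:
  f(1.532089) = 0.000002
  f'(1.532089) = 4.041894
  x_4 = 1.532089 - 0.000002/4.041894 = 1.532089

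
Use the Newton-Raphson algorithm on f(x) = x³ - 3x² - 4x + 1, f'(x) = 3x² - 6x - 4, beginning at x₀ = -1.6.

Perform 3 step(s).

f(x) = x³ - 3x² - 4x + 1
f'(x) = 3x² - 6x - 4
x₀ = -1.6

Newton-Raphson formula: x_{n+1} = x_n - f(x_n)/f'(x_n)

Iteration 1:
  f(-1.600000) = -4.376000
  f'(-1.600000) = 13.280000
  x_1 = -1.600000 - (-4.376000)/13.280000 = -1.270482
Iteration 2:
  f(-1.270482) = -0.811161
  f'(-1.270482) = 8.465265
  x_2 = -1.270482 - (-0.811161)/8.465265 = -1.174660
Iteration 3:
  f(-1.174660) = -0.061662
  f'(-1.174660) = 7.187434
  x_3 = -1.174660 - (-0.061662)/7.187434 = -1.166080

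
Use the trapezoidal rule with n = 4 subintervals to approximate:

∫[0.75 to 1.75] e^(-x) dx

f(x) = e^(-x)
a = 0.75, b = 1.75, n = 4
h = (b - a)/n = 0.250000

Trapezoidal rule: (h/2)[f(x₀) + 2f(x₁) + 2f(x₂) + ... + f(xₙ)]

x_0 = 0.7500, f(x_0) = 0.472367, coefficient = 1
x_1 = 1.0000, f(x_1) = 0.367879, coefficient = 2
x_2 = 1.2500, f(x_2) = 0.286505, coefficient = 2
x_3 = 1.5000, f(x_3) = 0.223130, coefficient = 2
x_4 = 1.7500, f(x_4) = 0.173774, coefficient = 1

I ≈ (0.250000/2) × 2.401169 = 0.300146
Exact value: 0.298593
Error: 0.001554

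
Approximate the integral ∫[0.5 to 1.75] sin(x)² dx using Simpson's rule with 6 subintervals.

f(x) = sin(x)²
a = 0.5, b = 1.75, n = 6
h = (b - a)/n = 0.208333

Simpson's rule: (h/3)[f(x₀) + 4f(x₁) + 2f(x₂) + ... + f(xₙ)]

x_0 = 0.5000, f(x_0) = 0.229849, coefficient = 1
x_1 = 0.7083, f(x_1) = 0.423240, coefficient = 4
x_2 = 0.9167, f(x_2) = 0.629766, coefficient = 2
x_3 = 1.1250, f(x_3) = 0.814087, coefficient = 4
x_4 = 1.3333, f(x_4) = 0.944663, coefficient = 2
x_5 = 1.5417, f(x_5) = 0.999152, coefficient = 4
x_6 = 1.7500, f(x_6) = 0.968228, coefficient = 1

I ≈ (0.208333/3) × 13.292849 = 0.923115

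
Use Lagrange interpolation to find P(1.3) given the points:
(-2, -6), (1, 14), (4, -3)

Lagrange interpolation formula:
P(x) = Σ yᵢ × Lᵢ(x)
where Lᵢ(x) = Π_{j≠i} (x - xⱼ)/(xᵢ - xⱼ)

L_0(1.3) = (1.3 - 1)/(-2 - 1) × (1.3 - 4)/(-2 - 4) = -0.045000
L_1(1.3) = (1.3 - (-2))/(1 - (-2)) × (1.3 - 4)/(1 - 4) = 0.990000
L_2(1.3) = (1.3 - (-2))/(4 - (-2)) × (1.3 - 1)/(4 - 1) = 0.055000

P(1.3) = (-6)×L_0(1.3) + 14×L_1(1.3) + (-3)×L_2(1.3)
P(1.3) = 13.965000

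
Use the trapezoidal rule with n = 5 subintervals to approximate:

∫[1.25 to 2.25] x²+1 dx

f(x) = x²+1
a = 1.25, b = 2.25, n = 5
h = (b - a)/n = 0.200000

Trapezoidal rule: (h/2)[f(x₀) + 2f(x₁) + 2f(x₂) + ... + f(xₙ)]

x_0 = 1.2500, f(x_0) = 2.562500, coefficient = 1
x_1 = 1.4500, f(x_1) = 3.102500, coefficient = 2
x_2 = 1.6500, f(x_2) = 3.722500, coefficient = 2
x_3 = 1.8500, f(x_3) = 4.422500, coefficient = 2
x_4 = 2.0500, f(x_4) = 5.202500, coefficient = 2
x_5 = 2.2500, f(x_5) = 6.062500, coefficient = 1

I ≈ (0.200000/2) × 41.525000 = 4.152500
Exact value: 4.145833
Error: 0.006667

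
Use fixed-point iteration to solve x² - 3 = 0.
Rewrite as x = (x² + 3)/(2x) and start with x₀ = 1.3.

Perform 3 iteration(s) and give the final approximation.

Equation: x² - 3 = 0
Fixed-point form: x = (x² + 3)/(2x)
x₀ = 1.3

x_1 = g(1.300000) = 1.803846
x_2 = g(1.803846) = 1.733480
x_3 = g(1.733480) = 1.732051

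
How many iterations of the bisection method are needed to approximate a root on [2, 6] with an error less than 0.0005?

We need (b-a)/2^n ≤ 0.0005
(6 - 2)/2^n ≤ 0.0005
4/2^n ≤ 0.0005
2^n ≥ 8000
n ≥ log₂(8000) = 12.97
n ≥ 13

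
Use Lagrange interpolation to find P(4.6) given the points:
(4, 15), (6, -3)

Lagrange interpolation formula:
P(x) = Σ yᵢ × Lᵢ(x)
where Lᵢ(x) = Π_{j≠i} (x - xⱼ)/(xᵢ - xⱼ)

L_0(4.6) = (4.6 - 6)/(4 - 6) = 0.700000
L_1(4.6) = (4.6 - 4)/(6 - 4) = 0.300000

P(4.6) = 15×L_0(4.6) + (-3)×L_1(4.6)
P(4.6) = 9.600000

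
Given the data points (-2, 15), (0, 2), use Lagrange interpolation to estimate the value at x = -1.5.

Lagrange interpolation formula:
P(x) = Σ yᵢ × Lᵢ(x)
where Lᵢ(x) = Π_{j≠i} (x - xⱼ)/(xᵢ - xⱼ)

L_0(-1.5) = (-1.5 - 0)/(-2 - 0) = 0.750000
L_1(-1.5) = (-1.5 - (-2))/(0 - (-2)) = 0.250000

P(-1.5) = 15×L_0(-1.5) + 2×L_1(-1.5)
P(-1.5) = 11.750000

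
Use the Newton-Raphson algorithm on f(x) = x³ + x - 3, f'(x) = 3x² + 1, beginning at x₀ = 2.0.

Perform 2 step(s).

f(x) = x³ + x - 3
f'(x) = 3x² + 1
x₀ = 2.0

Newton-Raphson formula: x_{n+1} = x_n - f(x_n)/f'(x_n)

Iteration 1:
  f(2.000000) = 7.000000
  f'(2.000000) = 13.000000
  x_1 = 2.000000 - 7.000000/13.000000 = 1.461538
Iteration 2:
  f(1.461538) = 1.583523
  f'(1.461538) = 7.408284
  x_2 = 1.461538 - 1.583523/7.408284 = 1.247788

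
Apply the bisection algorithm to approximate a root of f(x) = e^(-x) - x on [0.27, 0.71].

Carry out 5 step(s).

f(x) = e^(-x) - x
Initial interval: [0.27, 0.71]

Iteration 1:
  c_1 = (0.270000 + 0.710000)/2 = 0.490000
  f(c_1) = f(0.490000) = 0.122626
  f(a) × f(c) ≥ 0, new interval: [0.490000, 0.710000]
Iteration 2:
  c_2 = (0.490000 + 0.710000)/2 = 0.600000
  f(c_2) = f(0.600000) = -0.051188
  f(a) × f(c) < 0, new interval: [0.490000, 0.600000]
Iteration 3:
  c_3 = (0.490000 + 0.600000)/2 = 0.545000
  f(c_3) = f(0.545000) = 0.034842
  f(a) × f(c) ≥ 0, new interval: [0.545000, 0.600000]
Iteration 4:
  c_4 = (0.545000 + 0.600000)/2 = 0.572500
  f(c_4) = f(0.572500) = -0.008387
  f(a) × f(c) < 0, new interval: [0.545000, 0.572500]
Iteration 5:
  c_5 = (0.545000 + 0.572500)/2 = 0.558750
  f(c_5) = f(0.558750) = 0.013174
  f(a) × f(c) ≥ 0, new interval: [0.558750, 0.572500]

After 5 iteration(s), the approximation is c_5 = 0.558750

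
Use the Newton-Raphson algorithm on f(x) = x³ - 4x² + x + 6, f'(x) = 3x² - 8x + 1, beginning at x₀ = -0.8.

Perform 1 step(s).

f(x) = x³ - 4x² + x + 6
f'(x) = 3x² - 8x + 1
x₀ = -0.8

Newton-Raphson formula: x_{n+1} = x_n - f(x_n)/f'(x_n)

Iteration 1:
  f(-0.800000) = 2.128000
  f'(-0.800000) = 9.320000
  x_1 = -0.800000 - 2.128000/9.320000 = -1.028326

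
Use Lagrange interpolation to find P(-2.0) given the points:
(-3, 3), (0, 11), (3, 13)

Lagrange interpolation formula:
P(x) = Σ yᵢ × Lᵢ(x)
where Lᵢ(x) = Π_{j≠i} (x - xⱼ)/(xᵢ - xⱼ)

L_0(-2.0) = (-2.0 - 0)/(-3 - 0) × (-2.0 - 3)/(-3 - 3) = 0.555556
L_1(-2.0) = (-2.0 - (-3))/(0 - (-3)) × (-2.0 - 3)/(0 - 3) = 0.555556
L_2(-2.0) = (-2.0 - (-3))/(3 - (-3)) × (-2.0 - 0)/(3 - 0) = -0.111111

P(-2.0) = 3×L_0(-2.0) + 11×L_1(-2.0) + 13×L_2(-2.0)
P(-2.0) = 6.333333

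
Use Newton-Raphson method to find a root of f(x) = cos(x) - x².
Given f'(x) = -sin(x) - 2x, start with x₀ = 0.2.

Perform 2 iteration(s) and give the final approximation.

f(x) = cos(x) - x²
f'(x) = -sin(x) - 2x
x₀ = 0.2

Newton-Raphson formula: x_{n+1} = x_n - f(x_n)/f'(x_n)

Iteration 1:
  f(0.200000) = 0.940067
  f'(0.200000) = -0.598669
  x_1 = 0.200000 - 0.940067/(-0.598669) = 1.770260
Iteration 2:
  f(1.770260) = -3.331965
  f'(1.770260) = -4.520693
  x_2 = 1.770260 - (-3.331965)/(-4.520693) = 1.033213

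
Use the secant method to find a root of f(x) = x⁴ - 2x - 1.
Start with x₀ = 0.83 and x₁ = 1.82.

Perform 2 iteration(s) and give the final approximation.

f(x) = x⁴ - 2x - 1
x₀ = 0.83, x₁ = 1.82

Secant formula: x_{n+1} = x_n - f(x_n)(x_n - x_{n-1})/(f(x_n) - f(x_{n-1}))

Iteration 1:
  f(0.830000) = -2.185417
  f(1.820000) = 6.331994
  x_2 = 1.820000 - 6.331994×(1.820000 - 0.830000)/(6.331994 - (-2.185417))
       = 1.084016
Iteration 2:
  f(1.820000) = 6.331994
  f(1.084016) = -1.787192
  x_3 = 1.084016 - (-1.787192)×(1.084016 - 1.820000)/(-1.787192 - 6.331994)
       = 1.246021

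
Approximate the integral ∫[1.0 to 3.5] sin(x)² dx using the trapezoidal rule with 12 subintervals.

f(x) = sin(x)²
a = 1.0, b = 3.5, n = 12
h = (b - a)/n = 0.208333

Trapezoidal rule: (h/2)[f(x₀) + 2f(x₁) + 2f(x₂) + ... + f(xₙ)]

x_0 = 1.0000, f(x_0) = 0.708073, coefficient = 1
x_1 = 1.2083, f(x_1) = 0.874274, coefficient = 2
x_2 = 1.4167, f(x_2) = 0.976432, coefficient = 2
x_3 = 1.6250, f(x_3) = 0.997065, coefficient = 2
x_4 = 1.8333, f(x_4) = 0.932643, coefficient = 2
x_5 = 2.0417, f(x_5) = 0.794191, coefficient = 2
x_6 = 2.2500, f(x_6) = 0.605398, coefficient = 2
x_7 = 2.4583, f(x_7) = 0.398570, coefficient = 2
x_8 = 2.6667, f(x_8) = 0.209098, coefficient = 2
x_9 = 2.8750, f(x_9) = 0.069404, coefficient = 2
x_10 = 3.0833, f(x_10) = 0.003390, coefficient = 2
x_11 = 3.2917, f(x_11) = 0.022354, coefficient = 2
x_12 = 3.5000, f(x_12) = 0.123049, coefficient = 1

I ≈ (0.208333/2) × 12.596760 = 1.312162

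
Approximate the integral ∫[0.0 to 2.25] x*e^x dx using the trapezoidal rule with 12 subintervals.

f(x) = x*e^x
a = 0.0, b = 2.25, n = 12
h = (b - a)/n = 0.187500

Trapezoidal rule: (h/2)[f(x₀) + 2f(x₁) + 2f(x₂) + ... + f(xₙ)]

x_0 = 0.0000, f(x_0) = 0.000000, coefficient = 1
x_1 = 0.1875, f(x_1) = 0.226168, coefficient = 2
x_2 = 0.3750, f(x_2) = 0.545622, coefficient = 2
x_3 = 0.5625, f(x_3) = 0.987218, coefficient = 2
x_4 = 0.7500, f(x_4) = 1.587750, coefficient = 2
x_5 = 0.9375, f(x_5) = 2.393990, coefficient = 2
x_6 = 1.1250, f(x_6) = 3.465244, coefficient = 2
x_7 = 1.3125, f(x_7) = 4.876529, coefficient = 2
x_8 = 1.5000, f(x_8) = 6.722534, coefficient = 2
x_9 = 1.6875, f(x_9) = 9.122539, coefficient = 2
x_10 = 1.8750, f(x_10) = 12.226536, coefficient = 2
x_11 = 2.0625, f(x_11) = 16.222819, coefficient = 2
x_12 = 2.2500, f(x_12) = 21.347406, coefficient = 1

I ≈ (0.187500/2) × 138.101303 = 12.946997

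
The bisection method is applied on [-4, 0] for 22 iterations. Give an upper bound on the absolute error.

Bisection error bound: |error| ≤ (b-a)/2^n
|error| ≤ (0 - (-4))/2^22 = 4/2^22
|error| ≤ 0.0000009537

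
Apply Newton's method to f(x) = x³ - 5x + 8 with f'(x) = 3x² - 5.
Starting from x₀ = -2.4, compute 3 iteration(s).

f(x) = x³ - 5x + 8
f'(x) = 3x² - 5
x₀ = -2.4

Newton-Raphson formula: x_{n+1} = x_n - f(x_n)/f'(x_n)

Iteration 1:
  f(-2.400000) = 6.176000
  f'(-2.400000) = 12.280000
  x_1 = -2.400000 - 6.176000/12.280000 = -2.902932
Iteration 2:
  f(-2.902932) = -1.948381
  f'(-2.902932) = 20.281036
  x_2 = -2.902932 - (-1.948381)/20.281036 = -2.806862
Iteration 3:
  f(-2.806862) = -0.079489
  f'(-2.806862) = 18.635431
  x_3 = -2.806862 - (-0.079489)/18.635431 = -2.802597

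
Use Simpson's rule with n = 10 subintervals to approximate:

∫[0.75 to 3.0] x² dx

f(x) = x²
a = 0.75, b = 3.0, n = 10
h = (b - a)/n = 0.225000

Simpson's rule: (h/3)[f(x₀) + 4f(x₁) + 2f(x₂) + ... + f(xₙ)]

x_0 = 0.7500, f(x_0) = 0.562500, coefficient = 1
x_1 = 0.9750, f(x_1) = 0.950625, coefficient = 4
x_2 = 1.2000, f(x_2) = 1.440000, coefficient = 2
x_3 = 1.4250, f(x_3) = 2.030625, coefficient = 4
x_4 = 1.6500, f(x_4) = 2.722500, coefficient = 2
x_5 = 1.8750, f(x_5) = 3.515625, coefficient = 4
x_6 = 2.1000, f(x_6) = 4.410000, coefficient = 2
x_7 = 2.3250, f(x_7) = 5.405625, coefficient = 4
x_8 = 2.5500, f(x_8) = 6.502500, coefficient = 2
x_9 = 2.7750, f(x_9) = 7.700625, coefficient = 4
x_10 = 3.0000, f(x_10) = 9.000000, coefficient = 1

I ≈ (0.225000/3) × 118.125000 = 8.859375
Exact value: 8.859375
Error: 0.000000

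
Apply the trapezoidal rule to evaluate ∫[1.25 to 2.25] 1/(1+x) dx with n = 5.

f(x) = 1/(1+x)
a = 1.25, b = 2.25, n = 5
h = (b - a)/n = 0.200000

Trapezoidal rule: (h/2)[f(x₀) + 2f(x₁) + 2f(x₂) + ... + f(xₙ)]

x_0 = 1.2500, f(x_0) = 0.444444, coefficient = 1
x_1 = 1.4500, f(x_1) = 0.408163, coefficient = 2
x_2 = 1.6500, f(x_2) = 0.377358, coefficient = 2
x_3 = 1.8500, f(x_3) = 0.350877, coefficient = 2
x_4 = 2.0500, f(x_4) = 0.327869, coefficient = 2
x_5 = 2.2500, f(x_5) = 0.307692, coefficient = 1

I ≈ (0.200000/2) × 3.680672 = 0.368067
Exact value: 0.367725
Error: 0.000342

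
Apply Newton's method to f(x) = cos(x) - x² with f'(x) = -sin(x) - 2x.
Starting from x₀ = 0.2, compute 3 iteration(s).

f(x) = cos(x) - x²
f'(x) = -sin(x) - 2x
x₀ = 0.2

Newton-Raphson formula: x_{n+1} = x_n - f(x_n)/f'(x_n)

Iteration 1:
  f(0.200000) = 0.940067
  f'(0.200000) = -0.598669
  x_1 = 0.200000 - 0.940067/(-0.598669) = 1.770260
Iteration 2:
  f(1.770260) = -3.331965
  f'(1.770260) = -4.520693
  x_2 = 1.770260 - (-3.331965)/(-4.520693) = 1.033213
Iteration 3:
  f(1.033213) = -0.555467
  f'(1.033213) = -2.925374
  x_3 = 1.033213 - (-0.555467)/(-2.925374) = 0.843334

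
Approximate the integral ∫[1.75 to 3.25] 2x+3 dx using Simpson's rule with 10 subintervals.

f(x) = 2x+3
a = 1.75, b = 3.25, n = 10
h = (b - a)/n = 0.150000

Simpson's rule: (h/3)[f(x₀) + 4f(x₁) + 2f(x₂) + ... + f(xₙ)]

x_0 = 1.7500, f(x_0) = 6.500000, coefficient = 1
x_1 = 1.9000, f(x_1) = 6.800000, coefficient = 4
x_2 = 2.0500, f(x_2) = 7.100000, coefficient = 2
x_3 = 2.2000, f(x_3) = 7.400000, coefficient = 4
x_4 = 2.3500, f(x_4) = 7.700000, coefficient = 2
x_5 = 2.5000, f(x_5) = 8.000000, coefficient = 4
x_6 = 2.6500, f(x_6) = 8.300000, coefficient = 2
x_7 = 2.8000, f(x_7) = 8.600000, coefficient = 4
x_8 = 2.9500, f(x_8) = 8.900000, coefficient = 2
x_9 = 3.1000, f(x_9) = 9.200000, coefficient = 4
x_10 = 3.2500, f(x_10) = 9.500000, coefficient = 1

I ≈ (0.150000/3) × 240.000000 = 12.000000
Exact value: 12.000000
Error: 0.000000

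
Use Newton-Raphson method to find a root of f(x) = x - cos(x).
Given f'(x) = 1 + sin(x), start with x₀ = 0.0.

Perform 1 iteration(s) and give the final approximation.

f(x) = x - cos(x)
f'(x) = 1 + sin(x)
x₀ = 0.0

Newton-Raphson formula: x_{n+1} = x_n - f(x_n)/f'(x_n)

Iteration 1:
  f(0.000000) = -1.000000
  f'(0.000000) = 1.000000
  x_1 = 0.000000 - (-1.000000)/1.000000 = 1.000000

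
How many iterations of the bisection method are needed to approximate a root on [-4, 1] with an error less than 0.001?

We need (b-a)/2^n ≤ 0.001
(1 - (-4))/2^n ≤ 0.001
5/2^n ≤ 0.001
2^n ≥ 5000
n ≥ log₂(5000) = 12.29
n ≥ 13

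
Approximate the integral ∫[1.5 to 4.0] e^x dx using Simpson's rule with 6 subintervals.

f(x) = e^x
a = 1.5, b = 4.0, n = 6
h = (b - a)/n = 0.416667

Simpson's rule: (h/3)[f(x₀) + 4f(x₁) + 2f(x₂) + ... + f(xₙ)]

x_0 = 1.5000, f(x_0) = 4.481689, coefficient = 1
x_1 = 1.9167, f(x_1) = 6.798260, coefficient = 4
x_2 = 2.3333, f(x_2) = 10.312259, coefficient = 2
x_3 = 2.7500, f(x_3) = 15.642632, coefficient = 4
x_4 = 3.1667, f(x_4) = 23.728258, coefficient = 2
x_5 = 3.5833, f(x_5) = 35.993319, coefficient = 4
x_6 = 4.0000, f(x_6) = 54.598150, coefficient = 1

I ≈ (0.416667/3) × 360.897715 = 50.124683
Exact value: 50.116461
Error: 0.008222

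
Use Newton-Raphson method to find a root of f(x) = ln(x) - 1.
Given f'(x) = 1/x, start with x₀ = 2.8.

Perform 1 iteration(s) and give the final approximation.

f(x) = ln(x) - 1
f'(x) = 1/x
x₀ = 2.8

Newton-Raphson formula: x_{n+1} = x_n - f(x_n)/f'(x_n)

Iteration 1:
  f(2.800000) = 0.029619
  f'(2.800000) = 0.357143
  x_1 = 2.800000 - 0.029619/0.357143 = 2.717066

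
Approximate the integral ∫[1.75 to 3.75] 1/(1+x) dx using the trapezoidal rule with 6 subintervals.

f(x) = 1/(1+x)
a = 1.75, b = 3.75, n = 6
h = (b - a)/n = 0.333333

Trapezoidal rule: (h/2)[f(x₀) + 2f(x₁) + 2f(x₂) + ... + f(xₙ)]

x_0 = 1.7500, f(x_0) = 0.363636, coefficient = 1
x_1 = 2.0833, f(x_1) = 0.324324, coefficient = 2
x_2 = 2.4167, f(x_2) = 0.292683, coefficient = 2
x_3 = 2.7500, f(x_3) = 0.266667, coefficient = 2
x_4 = 3.0833, f(x_4) = 0.244898, coefficient = 2
x_5 = 3.4167, f(x_5) = 0.226415, coefficient = 2
x_6 = 3.7500, f(x_6) = 0.210526, coefficient = 1

I ≈ (0.333333/2) × 3.284137 = 0.547356
Exact value: 0.546544
Error: 0.000812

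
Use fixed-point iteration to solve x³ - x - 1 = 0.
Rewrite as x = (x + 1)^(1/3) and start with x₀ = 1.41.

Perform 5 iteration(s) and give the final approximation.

Equation: x³ - x - 1 = 0
Fixed-point form: x = (x + 1)^(1/3)
x₀ = 1.41

x_1 = g(1.410000) = 1.340723
x_2 = g(1.340723) = 1.327751
x_3 = g(1.327751) = 1.325294
x_4 = g(1.325294) = 1.324827
x_5 = g(1.324827) = 1.324739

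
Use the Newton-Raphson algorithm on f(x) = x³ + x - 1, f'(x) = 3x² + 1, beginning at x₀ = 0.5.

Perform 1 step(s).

f(x) = x³ + x - 1
f'(x) = 3x² + 1
x₀ = 0.5

Newton-Raphson formula: x_{n+1} = x_n - f(x_n)/f'(x_n)

Iteration 1:
  f(0.500000) = -0.375000
  f'(0.500000) = 1.750000
  x_1 = 0.500000 - (-0.375000)/1.750000 = 0.714286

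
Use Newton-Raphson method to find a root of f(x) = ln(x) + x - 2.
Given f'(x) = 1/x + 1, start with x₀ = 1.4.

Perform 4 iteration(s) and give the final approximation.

f(x) = ln(x) + x - 2
f'(x) = 1/x + 1
x₀ = 1.4

Newton-Raphson formula: x_{n+1} = x_n - f(x_n)/f'(x_n)

Iteration 1:
  f(1.400000) = -0.263528
  f'(1.400000) = 1.714286
  x_1 = 1.400000 - (-0.263528)/1.714286 = 1.553725
Iteration 2:
  f(1.553725) = -0.005621
  f'(1.553725) = 1.643615
  x_2 = 1.553725 - (-0.005621)/1.643615 = 1.557144
Iteration 3:
  f(1.557144) = -0.000002
  f'(1.557144) = 1.642201
  x_3 = 1.557144 - (-0.000002)/1.642201 = 1.557146
Iteration 4:
  f(1.557146) = 0.000000
  f'(1.557146) = 1.642201
  x_4 = 1.557146 - 0.000000/1.642201 = 1.557146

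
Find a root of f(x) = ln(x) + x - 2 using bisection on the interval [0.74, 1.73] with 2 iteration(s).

f(x) = ln(x) + x - 2
Initial interval: [0.74, 1.73]

Iteration 1:
  c_1 = (0.740000 + 1.730000)/2 = 1.235000
  f(c_1) = f(1.235000) = -0.553929
  f(a) × f(c) ≥ 0, new interval: [1.235000, 1.730000]
Iteration 2:
  c_2 = (1.235000 + 1.730000)/2 = 1.482500
  f(c_2) = f(1.482500) = -0.123770
  f(a) × f(c) ≥ 0, new interval: [1.482500, 1.730000]

After 2 iteration(s), the approximation is c_2 = 1.482500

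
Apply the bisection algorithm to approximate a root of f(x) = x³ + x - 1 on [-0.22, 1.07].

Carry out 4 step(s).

f(x) = x³ + x - 1
Initial interval: [-0.22, 1.07]

Iteration 1:
  c_1 = (-0.220000 + 1.070000)/2 = 0.425000
  f(c_1) = f(0.425000) = -0.498234
  f(a) × f(c) ≥ 0, new interval: [0.425000, 1.070000]
Iteration 2:
  c_2 = (0.425000 + 1.070000)/2 = 0.747500
  f(c_2) = f(0.747500) = 0.165170
  f(a) × f(c) < 0, new interval: [0.425000, 0.747500]
Iteration 3:
  c_3 = (0.425000 + 0.747500)/2 = 0.586250
  f(c_3) = f(0.586250) = -0.212262
  f(a) × f(c) ≥ 0, new interval: [0.586250, 0.747500]
Iteration 4:
  c_4 = (0.586250 + 0.747500)/2 = 0.666875
  f(c_4) = f(0.666875) = -0.036551
  f(a) × f(c) ≥ 0, new interval: [0.666875, 0.747500]

After 4 iteration(s), the approximation is c_4 = 0.666875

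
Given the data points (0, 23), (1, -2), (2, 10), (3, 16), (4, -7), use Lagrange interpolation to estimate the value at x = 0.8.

Lagrange interpolation formula:
P(x) = Σ yᵢ × Lᵢ(x)
where Lᵢ(x) = Π_{j≠i} (x - xⱼ)/(xᵢ - xⱼ)

L_0(0.8) = (0.8 - 1)/(0 - 1) × (0.8 - 2)/(0 - 2) × (0.8 - 3)/(0 - 3) × (0.8 - 4)/(0 - 4) = 0.070400
L_1(0.8) = (0.8 - 0)/(1 - 0) × (0.8 - 2)/(1 - 2) × (0.8 - 3)/(1 - 3) × (0.8 - 4)/(1 - 4) = 1.126400
L_2(0.8) = (0.8 - 0)/(2 - 0) × (0.8 - 1)/(2 - 1) × (0.8 - 3)/(2 - 3) × (0.8 - 4)/(2 - 4) = -0.281600
L_3(0.8) = (0.8 - 0)/(3 - 0) × (0.8 - 1)/(3 - 1) × (0.8 - 2)/(3 - 2) × (0.8 - 4)/(3 - 4) = 0.102400
L_4(0.8) = (0.8 - 0)/(4 - 0) × (0.8 - 1)/(4 - 1) × (0.8 - 2)/(4 - 2) × (0.8 - 3)/(4 - 3) = -0.017600

P(0.8) = 23×L_0(0.8) + (-2)×L_1(0.8) + 10×L_2(0.8) + 16×L_3(0.8) + (-7)×L_4(0.8)
P(0.8) = -1.688000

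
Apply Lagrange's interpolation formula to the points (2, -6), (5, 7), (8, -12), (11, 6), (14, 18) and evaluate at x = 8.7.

Lagrange interpolation formula:
P(x) = Σ yᵢ × Lᵢ(x)
where Lᵢ(x) = Π_{j≠i} (x - xⱼ)/(xᵢ - xⱼ)

L_0(8.7) = (8.7 - 5)/(2 - 5) × (8.7 - 8)/(2 - 8) × (8.7 - 11)/(2 - 11) × (8.7 - 14)/(2 - 14) = 0.016241
L_1(8.7) = (8.7 - 2)/(5 - 2) × (8.7 - 8)/(5 - 8) × (8.7 - 11)/(5 - 11) × (8.7 - 14)/(5 - 14) = -0.117636
L_2(8.7) = (8.7 - 2)/(8 - 2) × (8.7 - 5)/(8 - 5) × (8.7 - 11)/(8 - 11) × (8.7 - 14)/(8 - 14) = 0.932685
L_3(8.7) = (8.7 - 2)/(11 - 2) × (8.7 - 5)/(11 - 5) × (8.7 - 8)/(11 - 8) × (8.7 - 14)/(11 - 14) = 0.189241
L_4(8.7) = (8.7 - 2)/(14 - 2) × (8.7 - 5)/(14 - 5) × (8.7 - 8)/(14 - 8) × (8.7 - 11)/(14 - 11) = -0.020531

P(8.7) = (-6)×L_0(8.7) + 7×L_1(8.7) + (-12)×L_2(8.7) + 6×L_3(8.7) + 18×L_4(8.7)
P(8.7) = -11.347234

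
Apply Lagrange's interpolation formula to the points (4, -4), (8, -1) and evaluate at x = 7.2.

Lagrange interpolation formula:
P(x) = Σ yᵢ × Lᵢ(x)
where Lᵢ(x) = Π_{j≠i} (x - xⱼ)/(xᵢ - xⱼ)

L_0(7.2) = (7.2 - 8)/(4 - 8) = 0.200000
L_1(7.2) = (7.2 - 4)/(8 - 4) = 0.800000

P(7.2) = (-4)×L_0(7.2) + (-1)×L_1(7.2)
P(7.2) = -1.600000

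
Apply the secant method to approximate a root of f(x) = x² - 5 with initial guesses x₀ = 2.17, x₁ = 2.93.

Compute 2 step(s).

f(x) = x² - 5
x₀ = 2.17, x₁ = 2.93

Secant formula: x_{n+1} = x_n - f(x_n)(x_n - x_{n-1})/(f(x_n) - f(x_{n-1}))

Iteration 1:
  f(2.170000) = -0.291100
  f(2.930000) = 3.584900
  x_2 = 2.930000 - 3.584900×(2.930000 - 2.170000)/(3.584900 - (-0.291100))
       = 2.227078
Iteration 2:
  f(2.930000) = 3.584900
  f(2.227078) = -0.040122
  x_3 = 2.227078 - (-0.040122)×(2.227078 - 2.930000)/(-0.040122 - 3.584900)
       = 2.234858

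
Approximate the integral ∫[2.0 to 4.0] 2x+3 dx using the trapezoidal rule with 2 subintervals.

f(x) = 2x+3
a = 2.0, b = 4.0, n = 2
h = (b - a)/n = 1.000000

Trapezoidal rule: (h/2)[f(x₀) + 2f(x₁) + 2f(x₂) + ... + f(xₙ)]

x_0 = 2.0000, f(x_0) = 7.000000, coefficient = 1
x_1 = 3.0000, f(x_1) = 9.000000, coefficient = 2
x_2 = 4.0000, f(x_2) = 11.000000, coefficient = 1

I ≈ (1.000000/2) × 36.000000 = 18.000000
Exact value: 18.000000
Error: 0.000000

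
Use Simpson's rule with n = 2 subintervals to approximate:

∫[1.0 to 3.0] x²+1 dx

f(x) = x²+1
a = 1.0, b = 3.0, n = 2
h = (b - a)/n = 1.000000

Simpson's rule: (h/3)[f(x₀) + 4f(x₁) + 2f(x₂) + ... + f(xₙ)]

x_0 = 1.0000, f(x_0) = 2.000000, coefficient = 1
x_1 = 2.0000, f(x_1) = 5.000000, coefficient = 4
x_2 = 3.0000, f(x_2) = 10.000000, coefficient = 1

I ≈ (1.000000/3) × 32.000000 = 10.666667
Exact value: 10.666667
Error: 0.000000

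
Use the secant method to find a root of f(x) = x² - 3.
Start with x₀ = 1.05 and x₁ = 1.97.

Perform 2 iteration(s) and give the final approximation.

f(x) = x² - 3
x₀ = 1.05, x₁ = 1.97

Secant formula: x_{n+1} = x_n - f(x_n)(x_n - x_{n-1})/(f(x_n) - f(x_{n-1}))

Iteration 1:
  f(1.050000) = -1.897500
  f(1.970000) = 0.880900
  x_2 = 1.970000 - 0.880900×(1.970000 - 1.050000)/(0.880900 - (-1.897500))
       = 1.678311
Iteration 2:
  f(1.970000) = 0.880900
  f(1.678311) = -0.183271
  x_3 = 1.678311 - (-0.183271)×(1.678311 - 1.970000)/(-0.183271 - 0.880900)
       = 1.728546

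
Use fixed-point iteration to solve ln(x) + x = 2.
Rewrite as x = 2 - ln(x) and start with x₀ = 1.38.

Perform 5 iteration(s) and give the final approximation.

Equation: ln(x) + x = 2
Fixed-point form: x = 2 - ln(x)
x₀ = 1.38

x_1 = g(1.380000) = 1.677917
x_2 = g(1.677917) = 1.482447
x_3 = g(1.482447) = 1.606306
x_4 = g(1.606306) = 1.526063
x_5 = g(1.526063) = 1.577309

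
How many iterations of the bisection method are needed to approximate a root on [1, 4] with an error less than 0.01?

We need (b-a)/2^n ≤ 0.01
(4 - 1)/2^n ≤ 0.01
3/2^n ≤ 0.01
2^n ≥ 300
n ≥ log₂(300) = 8.23
n ≥ 9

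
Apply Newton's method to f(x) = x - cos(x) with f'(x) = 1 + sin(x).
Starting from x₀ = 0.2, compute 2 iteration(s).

f(x) = x - cos(x)
f'(x) = 1 + sin(x)
x₀ = 0.2

Newton-Raphson formula: x_{n+1} = x_n - f(x_n)/f'(x_n)

Iteration 1:
  f(0.200000) = -0.780067
  f'(0.200000) = 1.198669
  x_1 = 0.200000 - (-0.780067)/1.198669 = 0.850777
Iteration 2:
  f(0.850777) = 0.191378
  f'(0.850777) = 1.751793
  x_2 = 0.850777 - 0.191378/1.751793 = 0.741530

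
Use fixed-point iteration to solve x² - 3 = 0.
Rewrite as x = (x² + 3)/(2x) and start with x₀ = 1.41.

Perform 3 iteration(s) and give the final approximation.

Equation: x² - 3 = 0
Fixed-point form: x = (x² + 3)/(2x)
x₀ = 1.41

x_1 = g(1.410000) = 1.768830
x_2 = g(1.768830) = 1.732433
x_3 = g(1.732433) = 1.732051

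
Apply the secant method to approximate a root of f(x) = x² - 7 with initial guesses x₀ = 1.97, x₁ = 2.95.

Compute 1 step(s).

f(x) = x² - 7
x₀ = 1.97, x₁ = 2.95

Secant formula: x_{n+1} = x_n - f(x_n)(x_n - x_{n-1})/(f(x_n) - f(x_{n-1}))

Iteration 1:
  f(1.970000) = -3.119100
  f(2.950000) = 1.702500
  x_2 = 2.950000 - 1.702500×(2.950000 - 1.970000)/(1.702500 - (-3.119100))
       = 2.603963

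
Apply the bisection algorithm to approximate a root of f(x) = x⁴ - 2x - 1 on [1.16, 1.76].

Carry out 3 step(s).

f(x) = x⁴ - 2x - 1
Initial interval: [1.16, 1.76]

Iteration 1:
  c_1 = (1.160000 + 1.760000)/2 = 1.460000
  f(c_1) = f(1.460000) = 0.623719
  f(a) × f(c) < 0, new interval: [1.160000, 1.460000]
Iteration 2:
  c_2 = (1.160000 + 1.460000)/2 = 1.310000
  f(c_2) = f(1.310000) = -0.675001
  f(a) × f(c) ≥ 0, new interval: [1.310000, 1.460000]
Iteration 3:
  c_3 = (1.310000 + 1.460000)/2 = 1.385000
  f(c_3) = f(1.385000) = -0.090413
  f(a) × f(c) ≥ 0, new interval: [1.385000, 1.460000]

After 3 iteration(s), the approximation is c_3 = 1.385000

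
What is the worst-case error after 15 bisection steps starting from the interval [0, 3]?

Bisection error bound: |error| ≤ (b-a)/2^n
|error| ≤ (3 - 0)/2^15 = 3/2^15
|error| ≤ 0.0000915527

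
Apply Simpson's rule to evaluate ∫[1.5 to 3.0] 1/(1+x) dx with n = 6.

f(x) = 1/(1+x)
a = 1.5, b = 3.0, n = 6
h = (b - a)/n = 0.250000

Simpson's rule: (h/3)[f(x₀) + 4f(x₁) + 2f(x₂) + ... + f(xₙ)]

x_0 = 1.5000, f(x_0) = 0.400000, coefficient = 1
x_1 = 1.7500, f(x_1) = 0.363636, coefficient = 4
x_2 = 2.0000, f(x_2) = 0.333333, coefficient = 2
x_3 = 2.2500, f(x_3) = 0.307692, coefficient = 4
x_4 = 2.5000, f(x_4) = 0.285714, coefficient = 2
x_5 = 2.7500, f(x_5) = 0.266667, coefficient = 4
x_6 = 3.0000, f(x_6) = 0.250000, coefficient = 1

I ≈ (0.250000/3) × 5.640077 = 0.470006
Exact value: 0.470004
Error: 0.000003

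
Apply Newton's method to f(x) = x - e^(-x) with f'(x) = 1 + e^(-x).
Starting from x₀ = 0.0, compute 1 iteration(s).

f(x) = x - e^(-x)
f'(x) = 1 + e^(-x)
x₀ = 0.0

Newton-Raphson formula: x_{n+1} = x_n - f(x_n)/f'(x_n)

Iteration 1:
  f(0.000000) = -1.000000
  f'(0.000000) = 2.000000
  x_1 = 0.000000 - (-1.000000)/2.000000 = 0.500000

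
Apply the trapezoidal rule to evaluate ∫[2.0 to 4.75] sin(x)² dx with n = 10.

f(x) = sin(x)²
a = 2.0, b = 4.75, n = 10
h = (b - a)/n = 0.275000

Trapezoidal rule: (h/2)[f(x₀) + 2f(x₁) + 2f(x₂) + ... + f(xₙ)]

x_0 = 2.0000, f(x_0) = 0.826822, coefficient = 1
x_1 = 2.2750, f(x_1) = 0.580838, coefficient = 2
x_2 = 2.5500, f(x_2) = 0.311011, coefficient = 2
x_3 = 2.8250, f(x_3) = 0.096927, coefficient = 2
x_4 = 3.1000, f(x_4) = 0.001729, coefficient = 2
x_5 = 3.3750, f(x_5) = 0.053497, coefficient = 2
x_6 = 3.6500, f(x_6) = 0.236961, coefficient = 2
x_7 = 3.9250, f(x_7) = 0.498009, coefficient = 2
x_8 = 4.2000, f(x_8) = 0.759644, coefficient = 2
x_9 = 4.4750, f(x_9) = 0.944697, coefficient = 2
x_10 = 4.7500, f(x_10) = 0.998586, coefficient = 1

I ≈ (0.275000/2) × 8.792035 = 1.208905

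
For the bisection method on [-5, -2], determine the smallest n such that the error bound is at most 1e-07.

We need (b-a)/2^n ≤ 1e-07
(-2 - (-5))/2^n ≤ 1e-07
3/2^n ≤ 1e-07
2^n ≥ 30000000
n ≥ log₂(30000000) = 24.84
n ≥ 25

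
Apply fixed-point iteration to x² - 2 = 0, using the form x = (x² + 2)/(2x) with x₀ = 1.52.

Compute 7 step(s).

Equation: x² - 2 = 0
Fixed-point form: x = (x² + 2)/(2x)
x₀ = 1.52

x_1 = g(1.520000) = 1.417895
x_2 = g(1.417895) = 1.414218
x_3 = g(1.414218) = 1.414214
x_4 = g(1.414214) = 1.414214
x_5 = g(1.414214) = 1.414214
x_6 = g(1.414214) = 1.414214
x_7 = g(1.414214) = 1.414214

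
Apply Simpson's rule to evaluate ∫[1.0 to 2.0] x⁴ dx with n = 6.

f(x) = x⁴
a = 1.0, b = 2.0, n = 6
h = (b - a)/n = 0.166667

Simpson's rule: (h/3)[f(x₀) + 4f(x₁) + 2f(x₂) + ... + f(xₙ)]

x_0 = 1.0000, f(x_0) = 1.000000, coefficient = 1
x_1 = 1.1667, f(x_1) = 1.852623, coefficient = 4
x_2 = 1.3333, f(x_2) = 3.160494, coefficient = 2
x_3 = 1.5000, f(x_3) = 5.062500, coefficient = 4
x_4 = 1.6667, f(x_4) = 7.716049, coefficient = 2
x_5 = 1.8333, f(x_5) = 11.297068, coefficient = 4
x_6 = 2.0000, f(x_6) = 16.000000, coefficient = 1

I ≈ (0.166667/3) × 111.601852 = 6.200103
Exact value: 6.200000
Error: 0.000103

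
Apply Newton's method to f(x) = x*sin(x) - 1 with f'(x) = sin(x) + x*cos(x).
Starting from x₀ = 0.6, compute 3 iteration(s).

f(x) = x*sin(x) - 1
f'(x) = sin(x) + x*cos(x)
x₀ = 0.6

Newton-Raphson formula: x_{n+1} = x_n - f(x_n)/f'(x_n)

Iteration 1:
  f(0.600000) = -0.661215
  f'(0.600000) = 1.059844
  x_1 = 0.600000 - (-0.661215)/1.059844 = 1.223879
Iteration 2:
  f(1.223879) = 0.150967
  f'(1.223879) = 1.356545
  x_2 = 1.223879 - 0.150967/1.356545 = 1.112591
Iteration 3:
  f(1.112591) = -0.002175
  f'(1.112591) = 1.388990
  x_3 = 1.112591 - (-0.002175)/1.388990 = 1.114157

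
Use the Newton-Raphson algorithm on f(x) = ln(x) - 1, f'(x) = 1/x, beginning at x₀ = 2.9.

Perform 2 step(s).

f(x) = ln(x) - 1
f'(x) = 1/x
x₀ = 2.9

Newton-Raphson formula: x_{n+1} = x_n - f(x_n)/f'(x_n)

Iteration 1:
  f(2.900000) = 0.064711
  f'(2.900000) = 0.344828
  x_1 = 2.900000 - 0.064711/0.344828 = 2.712339
Iteration 2:
  f(2.712339) = -0.002189
  f'(2.712339) = 0.368685
  x_2 = 2.712339 - (-0.002189)/0.368685 = 2.718275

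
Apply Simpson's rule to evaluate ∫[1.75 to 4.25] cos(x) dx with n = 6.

f(x) = cos(x)
a = 1.75, b = 4.25, n = 6
h = (b - a)/n = 0.416667

Simpson's rule: (h/3)[f(x₀) + 4f(x₁) + 2f(x₂) + ... + f(xₙ)]

x_0 = 1.7500, f(x_0) = -0.178246, coefficient = 1
x_1 = 2.1667, f(x_1) = -0.561229, coefficient = 4
x_2 = 2.5833, f(x_2) = -0.848178, coefficient = 2
x_3 = 3.0000, f(x_3) = -0.989992, coefficient = 4
x_4 = 3.4167, f(x_4) = -0.962405, coefficient = 2
x_5 = 3.8333, f(x_5) = -0.770137, coefficient = 4
x_6 = 4.2500, f(x_6) = -0.446087, coefficient = 1

I ≈ (0.416667/3) × -13.530935 = -1.879297
Exact value: -1.878975
Error: 0.000321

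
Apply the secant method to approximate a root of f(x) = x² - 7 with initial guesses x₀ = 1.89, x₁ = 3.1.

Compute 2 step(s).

f(x) = x² - 7
x₀ = 1.89, x₁ = 3.1

Secant formula: x_{n+1} = x_n - f(x_n)(x_n - x_{n-1})/(f(x_n) - f(x_{n-1}))

Iteration 1:
  f(1.890000) = -3.427900
  f(3.100000) = 2.610000
  x_2 = 3.100000 - 2.610000×(3.100000 - 1.890000)/(2.610000 - (-3.427900))
       = 2.576954
Iteration 2:
  f(3.100000) = 2.610000
  f(2.576954) = -0.359309
  x_3 = 2.576954 - (-0.359309)×(2.576954 - 3.100000)/(-0.359309 - 2.610000)
       = 2.640246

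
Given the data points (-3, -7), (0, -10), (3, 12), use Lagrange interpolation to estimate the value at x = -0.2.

Lagrange interpolation formula:
P(x) = Σ yᵢ × Lᵢ(x)
where Lᵢ(x) = Π_{j≠i} (x - xⱼ)/(xᵢ - xⱼ)

L_0(-0.2) = (-0.2 - 0)/(-3 - 0) × (-0.2 - 3)/(-3 - 3) = 0.035556
L_1(-0.2) = (-0.2 - (-3))/(0 - (-3)) × (-0.2 - 3)/(0 - 3) = 0.995556
L_2(-0.2) = (-0.2 - (-3))/(3 - (-3)) × (-0.2 - 0)/(3 - 0) = -0.031111

P(-0.2) = (-7)×L_0(-0.2) + (-10)×L_1(-0.2) + 12×L_2(-0.2)
P(-0.2) = -10.577778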